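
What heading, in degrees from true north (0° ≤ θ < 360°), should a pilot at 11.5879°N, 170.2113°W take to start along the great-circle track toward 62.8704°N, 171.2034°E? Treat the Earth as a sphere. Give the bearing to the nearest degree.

350°

Δλ = 171.2034 − -170.2113 = 341.4147°; wrapped into (−180°, 180°]: -18.5853°.
θ = atan2( sin Δλ · cos φ₂ , cos φ₁ · sin φ₂ − sin φ₁ · cos φ₂ · cos Δλ )
  = atan2(-0.14534, 0.78502) = -10.489° → normalised to [0°, 360°): 349.511°.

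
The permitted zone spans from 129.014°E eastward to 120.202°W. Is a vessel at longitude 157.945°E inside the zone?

Band width going east from +129.014° to -120.202°: ((-120.202 − 129.014) mod 360) = 110.784°.
Offset of +157.945° east of the west edge: ((157.945 − 129.014) mod 360) = 28.931°.
28.931° ≤ 110.784° ⇒ inside.

Yes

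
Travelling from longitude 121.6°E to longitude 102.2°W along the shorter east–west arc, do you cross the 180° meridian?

Yes

Naïve |-102.2 − 121.6| = 223.8° > 180°, so the shorter arc goes the other way round — across 180°.
Signed shortest Δλ = ((-102.2 − 121.6 + 180) mod 360) − 180 = 136.2°.
Going east by 136.2° from +121.6° passes through 180° before reaching -102.2°.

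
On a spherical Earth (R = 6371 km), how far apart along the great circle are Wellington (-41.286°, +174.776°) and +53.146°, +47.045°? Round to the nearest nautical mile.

8615 nmi

Δλ = 47.045 − 174.776 = -127.731°.
Δφ = 53.146 − -41.286 = 94.432°.
a = sin²(Δφ/2) + cos φ₁ · cos φ₂ · sin²(Δλ/2) = 0.901883.
c = 2·atan2(√a, √(1−a)) = 2.50439 rad → d = 6371·c ≈ 15955.49 km ≈ 8615.28 nmi.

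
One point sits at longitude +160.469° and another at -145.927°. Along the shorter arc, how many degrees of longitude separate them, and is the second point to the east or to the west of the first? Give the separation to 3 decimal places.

53.604° east

Raw difference: -145.927 − 160.469 = -306.396°.
Normalise into (−180°, 180°]: -306.396° + 360° = 53.604°.
Positive ⇒ the second point lies to the east; separation 53.604°.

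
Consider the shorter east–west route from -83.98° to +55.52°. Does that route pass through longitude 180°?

Signed shortest Δλ = ((55.52 − -83.98 + 180) mod 360) − 180 = 139.5°.
Going east by 139.5° from -83.98° reaches +55.52° without touching 180°.

No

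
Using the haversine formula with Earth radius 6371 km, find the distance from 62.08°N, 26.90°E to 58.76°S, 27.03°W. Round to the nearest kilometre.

14207 km

Δλ = -27.03 − 26.90 = -53.93°.
Δφ = -58.76 − 62.08 = -120.84°.
a = sin²(Δφ/2) + cos φ₁ · cos φ₂ · sin²(Δλ/2) = 0.806252.
c = 2·atan2(√a, √(1−a)) = 2.23002 rad → d = 6371·c ≈ 14207.47 km.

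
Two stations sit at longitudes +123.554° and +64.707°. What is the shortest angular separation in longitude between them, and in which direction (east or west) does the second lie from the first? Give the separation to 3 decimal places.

Raw difference: 64.707 − 123.554 = -58.847°.
Normalise into (−180°, 180°]: -58.847° stays -58.847°.
Negative ⇒ the second point lies to the west; separation 58.847°.

58.847° west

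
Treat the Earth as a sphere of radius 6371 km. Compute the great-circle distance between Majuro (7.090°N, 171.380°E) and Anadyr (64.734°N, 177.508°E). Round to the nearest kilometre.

6428 km

Δλ = 177.508 − 171.380 = 6.128°.
Δφ = 64.734 − 7.090 = 57.644°.
a = sin²(Δφ/2) + cos φ₁ · cos φ₂ · sin²(Δλ/2) = 0.233621.
c = 2·atan2(√a, √(1−a)) = 1.00894 rad → d = 6371·c ≈ 6427.96 km.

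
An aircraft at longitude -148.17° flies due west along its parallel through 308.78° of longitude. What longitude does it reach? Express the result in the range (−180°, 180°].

Start at -148.17°; shift −308.78° → -456.95°.
-456.95° lies outside (−180°, 180°]; add 360° → -96.95°.

-96.95°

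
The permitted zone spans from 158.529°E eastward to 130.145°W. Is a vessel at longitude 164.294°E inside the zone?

Yes

Band width going east from +158.529° to -130.145°: ((-130.145 − 158.529) mod 360) = 71.326°.
Offset of +164.294° east of the west edge: ((164.294 − 158.529) mod 360) = 5.765°.
5.765° ≤ 71.326° ⇒ inside.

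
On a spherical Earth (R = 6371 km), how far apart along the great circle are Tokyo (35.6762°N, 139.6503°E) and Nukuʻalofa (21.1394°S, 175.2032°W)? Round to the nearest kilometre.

7905 km

Δλ = -175.2032 − 139.6503 = -314.8535°; wrapped into (−180°, 180°]: 45.1465°.
Δφ = -21.1394 − 35.6762 = -56.8156°.
a = sin²(Δφ/2) + cos φ₁ · cos φ₂ · sin²(Δλ/2) = 0.337975.
c = 2·atan2(√a, √(1−a)) = 1.24079 rad → d = 6371·c ≈ 7905.07 km.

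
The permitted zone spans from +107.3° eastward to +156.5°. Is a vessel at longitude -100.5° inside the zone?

No

Band width going east from +107.3° to +156.5°: ((156.5 − 107.3) mod 360) = 49.2°.
Offset of -100.5° east of the west edge: ((-100.5 − 107.3) mod 360) = 152.2°.
152.2° > 49.2° ⇒ outside.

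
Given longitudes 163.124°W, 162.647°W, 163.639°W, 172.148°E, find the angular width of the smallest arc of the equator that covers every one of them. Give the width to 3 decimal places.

Sort the longitudes: -163.639°, -163.124°, -162.647°, +172.148°.
Eastward gaps between consecutive values (wrapping around): 0.515°, 0.477°, 334.795°, 24.213°.
Largest gap = 334.795° ⇒ minimal covering band is its complement: 360° − 334.795° = 25.205°.
Band runs from +172.148° eastward to -162.647°, crossing the antimeridian.

25.205°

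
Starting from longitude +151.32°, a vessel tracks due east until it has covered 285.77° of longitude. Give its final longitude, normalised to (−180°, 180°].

+77.09°

Start at +151.32°; shift +285.77° → +437.09°.
+437.09° lies outside (−180°, 180°]; subtract 360° → +77.09°.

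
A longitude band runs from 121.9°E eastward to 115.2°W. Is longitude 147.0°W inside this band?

Yes

Band width going east from +121.9° to -115.2°: ((-115.2 − 121.9) mod 360) = 122.9°.
Offset of -147.0° east of the west edge: ((-147.0 − 121.9) mod 360) = 91.1°.
91.1° ≤ 122.9° ⇒ inside.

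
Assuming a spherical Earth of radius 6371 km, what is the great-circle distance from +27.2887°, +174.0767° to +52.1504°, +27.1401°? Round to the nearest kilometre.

Δλ = 27.1401 − 174.0767 = -146.9366°.
Δφ = 52.1504 − 27.2887 = 24.8617°.
a = sin²(Δφ/2) + cos φ₁ · cos φ₂ · sin²(Δλ/2) = 0.547489.
c = 2·atan2(√a, √(1−a)) = 1.66592 rad → d = 6371·c ≈ 10613.56 km.

10614 km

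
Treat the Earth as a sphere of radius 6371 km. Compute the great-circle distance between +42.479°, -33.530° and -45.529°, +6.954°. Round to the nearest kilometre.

10575 km

Δλ = 6.954 − -33.530 = 40.484°.
Δφ = -45.529 − 42.479 = -88.008°.
a = sin²(Δφ/2) + cos φ₁ · cos φ₂ · sin²(Δλ/2) = 0.544469.
c = 2·atan2(√a, √(1−a)) = 1.65985 rad → d = 6371·c ≈ 10574.92 km.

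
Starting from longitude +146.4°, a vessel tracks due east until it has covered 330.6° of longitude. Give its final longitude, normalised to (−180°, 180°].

Start at +146.4°; shift +330.6° → +477.0°.
+477.0° lies outside (−180°, 180°]; subtract 360° → +117.0°.

+117.0°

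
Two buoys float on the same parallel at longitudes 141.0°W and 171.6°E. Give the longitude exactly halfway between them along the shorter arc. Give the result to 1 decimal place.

Signed shortest Δλ from -141.0° to +171.6° is -47.4°.
Midpoint longitude = -141.0° + (-47.4°)/2 = -141.0° − 23.7° = -164.7°.
(The naïve average (-141.0 + +171.6)/2 = 15.3° is on the wrong side of the globe.)

164.7°W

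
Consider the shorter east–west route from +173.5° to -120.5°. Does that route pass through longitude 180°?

Yes

Naïve |-120.5 − 173.5| = 294.0° > 180°, so the shorter arc goes the other way round — across 180°.
Signed shortest Δλ = ((-120.5 − 173.5 + 180) mod 360) − 180 = 66.0°.
Going east by 66.0° from +173.5° passes through 180° before reaching -120.5°.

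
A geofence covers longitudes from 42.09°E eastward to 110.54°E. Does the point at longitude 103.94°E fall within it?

Yes

Band width going east from +42.09° to +110.54°: ((110.54 − 42.09) mod 360) = 68.45°.
Offset of +103.94° east of the west edge: ((103.94 − 42.09) mod 360) = 61.85°.
61.85° ≤ 68.45° ⇒ inside.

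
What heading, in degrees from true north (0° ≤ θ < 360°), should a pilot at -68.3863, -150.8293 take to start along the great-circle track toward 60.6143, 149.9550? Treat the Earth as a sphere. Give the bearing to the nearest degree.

Δλ = 149.9550 − -150.8293 = 300.7843°; wrapped into (−180°, 180°]: -59.2157°.
θ = atan2( sin Δλ · cos φ₂ , cos φ₁ · sin φ₂ − sin φ₁ · cos φ₂ · cos Δλ )
  = atan2(-0.42155, 0.55443) = -37.247° → normalised to [0°, 360°): 322.753°.

323°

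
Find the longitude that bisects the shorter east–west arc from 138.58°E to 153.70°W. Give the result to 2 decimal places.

172.44°E

Signed shortest Δλ from +138.58° to -153.70° is +67.72°.
Midpoint longitude = +138.58° + (+67.72°)/2 = +138.58° + 33.86° = +172.44°.
(The naïve average (+138.58 + -153.70)/2 = -7.56° is on the wrong side of the globe.)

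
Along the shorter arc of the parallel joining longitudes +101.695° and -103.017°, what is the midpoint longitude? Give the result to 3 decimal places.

Signed shortest Δλ from +101.695° to -103.017° is +155.288°.
Midpoint longitude = +101.695° + (+155.288°)/2 = +101.695° + 77.644° = +179.339°.
(The naïve average (+101.695 + -103.017)/2 = -0.661° is on the wrong side of the globe.)

+179.339°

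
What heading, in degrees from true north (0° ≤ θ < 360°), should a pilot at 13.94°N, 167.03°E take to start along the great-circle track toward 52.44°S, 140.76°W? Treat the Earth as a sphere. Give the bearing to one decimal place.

150.7°

Δλ = -140.76 − 167.03 = -307.79°; wrapped into (−180°, 180°]: 52.21°.
θ = atan2( sin Δλ · cos φ₂ , cos φ₁ · sin φ₂ − sin φ₁ · cos φ₂ · cos Δλ )
  = atan2(0.48174, -0.85936) = 150.726° → normalised to [0°, 360°): 150.726°.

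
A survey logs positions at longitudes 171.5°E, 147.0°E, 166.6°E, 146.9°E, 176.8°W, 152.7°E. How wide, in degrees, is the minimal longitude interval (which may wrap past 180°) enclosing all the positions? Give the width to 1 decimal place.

36.3°

Sort the longitudes: -176.8°, +146.9°, +147.0°, +152.7°, +166.6°, +171.5°.
Eastward gaps between consecutive values (wrapping around): 323.7°, 0.1°, 5.7°, 13.9°, 4.9°, 11.7°.
Largest gap = 323.7° ⇒ minimal covering band is its complement: 360° − 323.7° = 36.3°.
Band runs from +146.9° eastward to -176.8°, crossing the antimeridian.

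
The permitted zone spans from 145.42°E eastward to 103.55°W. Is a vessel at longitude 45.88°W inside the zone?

Band width going east from +145.42° to -103.55°: ((-103.55 − 145.42) mod 360) = 111.03°.
Offset of -45.88° east of the west edge: ((-45.88 − 145.42) mod 360) = 168.70°.
168.70° > 111.03° ⇒ outside.

No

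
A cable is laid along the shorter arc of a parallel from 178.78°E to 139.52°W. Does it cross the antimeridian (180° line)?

Yes

Naïve |-139.52 − 178.78| = 318.3° > 180°, so the shorter arc goes the other way round — across 180°.
Signed shortest Δλ = ((-139.52 − 178.78 + 180) mod 360) − 180 = 41.7°.
Going east by 41.7° from +178.78° passes through 180° before reaching -139.52°.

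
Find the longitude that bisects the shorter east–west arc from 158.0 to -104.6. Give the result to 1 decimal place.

Signed shortest Δλ from +158.0° to -104.6° is +97.4°.
Midpoint longitude = +158.0° + (+97.4°)/2 = +158.0° + 48.7° = +206.7°.
Normalise into (−180°, 180°]: -153.3°.
(The naïve average (+158.0 + -104.6)/2 = 26.7° is on the wrong side of the globe.)

-153.3°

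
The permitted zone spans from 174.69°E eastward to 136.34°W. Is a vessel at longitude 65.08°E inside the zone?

Band width going east from +174.69° to -136.34°: ((-136.34 − 174.69) mod 360) = 48.97°.
Offset of +65.08° east of the west edge: ((65.08 − 174.69) mod 360) = 250.39°.
250.39° > 48.97° ⇒ outside.

No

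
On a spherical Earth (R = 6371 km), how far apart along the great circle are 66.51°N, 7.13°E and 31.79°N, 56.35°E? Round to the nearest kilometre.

5028 km

Δλ = 56.35 − 7.13 = 49.22°.
Δφ = 31.79 − 66.51 = -34.72°.
a = sin²(Δφ/2) + cos φ₁ · cos φ₂ · sin²(Δλ/2) = 0.147782.
c = 2·atan2(√a, √(1−a)) = 0.78917 rad → d = 6371·c ≈ 5027.79 km.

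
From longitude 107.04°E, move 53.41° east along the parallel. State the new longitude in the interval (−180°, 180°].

Start at +107.04°; shift +53.41° → +160.45°.
+160.45° already lies in (−180°, 180°].

160.45°E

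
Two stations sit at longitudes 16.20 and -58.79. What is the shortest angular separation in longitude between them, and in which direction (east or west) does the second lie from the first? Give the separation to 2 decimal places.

74.99° west

Raw difference: -58.79 − 16.20 = -74.99°.
Normalise into (−180°, 180°]: -74.99° stays -74.99°.
Negative ⇒ the second point lies to the west; separation 74.99°.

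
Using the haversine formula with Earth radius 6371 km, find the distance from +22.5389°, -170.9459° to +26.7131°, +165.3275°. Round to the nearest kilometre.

2439 km

Δλ = 165.3275 − -170.9459 = 336.2734°; wrapped into (−180°, 180°]: -23.7266°.
Δφ = 26.7131 − 22.5389 = 4.1742°.
a = sin²(Δφ/2) + cos φ₁ · cos φ₂ · sin²(Δλ/2) = 0.036194.
c = 2·atan2(√a, √(1−a)) = 0.38283 rad → d = 6371·c ≈ 2439.00 km.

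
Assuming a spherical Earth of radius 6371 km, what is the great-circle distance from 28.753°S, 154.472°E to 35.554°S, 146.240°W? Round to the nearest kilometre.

Δλ = -146.240 − 154.472 = -300.712°; wrapped into (−180°, 180°]: 59.288°.
Δφ = -35.554 − -28.753 = -6.801°.
a = sin²(Δφ/2) + cos φ₁ · cos φ₂ · sin²(Δλ/2) = 0.178008.
c = 2·atan2(√a, √(1−a)) = 0.87110 rad → d = 6371·c ≈ 5549.79 km.

5550 km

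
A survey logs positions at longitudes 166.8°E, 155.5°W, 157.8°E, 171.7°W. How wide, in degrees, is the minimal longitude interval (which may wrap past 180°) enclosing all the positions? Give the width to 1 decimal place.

Sort the longitudes: -171.7°, -155.5°, +157.8°, +166.8°.
Eastward gaps between consecutive values (wrapping around): 16.2°, 313.3°, 9.0°, 21.5°.
Largest gap = 313.3° ⇒ minimal covering band is its complement: 360° − 313.3° = 46.7°.
Band runs from +157.8° eastward to -155.5°, crossing the antimeridian.

46.7°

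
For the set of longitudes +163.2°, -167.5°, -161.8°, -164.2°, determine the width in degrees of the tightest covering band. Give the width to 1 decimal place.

35.0°

Sort the longitudes: -167.5°, -164.2°, -161.8°, +163.2°.
Eastward gaps between consecutive values (wrapping around): 3.3°, 2.4°, 325.0°, 29.3°.
Largest gap = 325.0° ⇒ minimal covering band is its complement: 360° − 325.0° = 35.0°.
Band runs from +163.2° eastward to -161.8°, crossing the antimeridian.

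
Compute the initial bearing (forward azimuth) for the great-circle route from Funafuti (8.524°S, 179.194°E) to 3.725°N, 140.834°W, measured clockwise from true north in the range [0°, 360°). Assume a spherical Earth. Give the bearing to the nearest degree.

Δλ = -140.834 − 179.194 = -320.028°; wrapped into (−180°, 180°]: 39.972°.
θ = atan2( sin Δλ · cos φ₂ , cos φ₁ · sin φ₂ − sin φ₁ · cos φ₂ · cos Δλ )
  = atan2(0.64106, 0.17760) = 74.515° → normalised to [0°, 360°): 74.515°.

75°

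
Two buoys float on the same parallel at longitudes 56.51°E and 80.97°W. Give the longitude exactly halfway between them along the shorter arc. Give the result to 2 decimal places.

12.23°W

Signed shortest Δλ from +56.51° to -80.97° is -137.48°.
Midpoint longitude = +56.51° + (-137.48°)/2 = +56.51° − 68.74° = -12.23°.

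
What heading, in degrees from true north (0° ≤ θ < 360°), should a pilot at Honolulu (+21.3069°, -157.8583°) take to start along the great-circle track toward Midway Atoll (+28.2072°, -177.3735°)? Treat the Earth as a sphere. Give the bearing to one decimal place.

Δλ = -177.3735 − -157.8583 = -19.5152°.
θ = atan2( sin Δλ · cos φ₂ , cos φ₁ · sin φ₂ − sin φ₁ · cos φ₂ · cos Δλ )
  = atan2(-0.29439, 0.13854) = -64.798° → normalised to [0°, 360°): 295.202°.

295.2°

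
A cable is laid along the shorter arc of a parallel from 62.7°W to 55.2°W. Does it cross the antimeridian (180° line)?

Signed shortest Δλ = ((-55.2 − -62.7 + 180) mod 360) − 180 = 7.5°.
Going east by 7.5° from -62.7° reaches -55.2° without touching 180°.

No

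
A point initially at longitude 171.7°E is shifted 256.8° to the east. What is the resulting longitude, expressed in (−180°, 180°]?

68.5°E

Start at +171.7°; shift +256.8° → +428.5°.
+428.5° lies outside (−180°, 180°]; subtract 360° → +68.5°.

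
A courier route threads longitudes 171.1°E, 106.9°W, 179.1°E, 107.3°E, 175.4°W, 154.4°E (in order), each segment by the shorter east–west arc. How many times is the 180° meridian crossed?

Leg 1: +171.1° → -106.9°, shortest Δλ = 82.0° (east) — crosses 180°.
Leg 2: -106.9° → +179.1°, shortest Δλ = -74.0° (west) — crosses 180°.
Leg 3: +179.1° → +107.3°, shortest Δλ = -71.8° (west) — does not cross 180°.
Leg 4: +107.3° → -175.4°, shortest Δλ = 77.3° (east) — crosses 180°.
Leg 5: -175.4° → +154.4°, shortest Δλ = -30.2° (west) — crosses 180°.
Total crossings: 4.

4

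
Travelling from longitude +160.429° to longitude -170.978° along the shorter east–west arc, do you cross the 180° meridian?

Yes

Naïve |-170.978 − 160.429| = 331.407° > 180°, so the shorter arc goes the other way round — across 180°.
Signed shortest Δλ = ((-170.978 − 160.429 + 180) mod 360) − 180 = 28.593°.
Going east by 28.593° from +160.429° passes through 180° before reaching -170.978°.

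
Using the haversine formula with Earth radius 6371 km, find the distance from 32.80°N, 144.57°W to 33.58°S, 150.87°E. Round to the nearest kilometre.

10000 km

Δλ = 150.87 − -144.57 = 295.44°; wrapped into (−180°, 180°]: -64.56°.
Δφ = -33.58 − 32.80 = -66.38°.
a = sin²(Δφ/2) + cos φ₁ · cos φ₂ · sin²(Δλ/2) = 0.499400.
c = 2·atan2(√a, √(1−a)) = 1.56960 rad → d = 6371·c ≈ 9999.89 km.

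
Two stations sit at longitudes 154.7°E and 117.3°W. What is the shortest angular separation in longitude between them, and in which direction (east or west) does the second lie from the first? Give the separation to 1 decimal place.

88.0° east

Raw difference: -117.3 − 154.7 = -272.0°.
Normalise into (−180°, 180°]: -272.0° + 360° = 88.0°.
Positive ⇒ the second point lies to the east; separation 88.0°.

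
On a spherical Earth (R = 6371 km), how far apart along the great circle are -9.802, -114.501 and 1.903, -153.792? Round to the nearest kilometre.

Δλ = -153.792 − -114.501 = -39.291°.
Δφ = 1.903 − -9.802 = 11.705°.
a = sin²(Δφ/2) + cos φ₁ · cos φ₂ · sin²(Δλ/2) = 0.121716.
c = 2·atan2(√a, √(1−a)) = 0.71275 rad → d = 6371·c ≈ 4540.92 km.

4541 km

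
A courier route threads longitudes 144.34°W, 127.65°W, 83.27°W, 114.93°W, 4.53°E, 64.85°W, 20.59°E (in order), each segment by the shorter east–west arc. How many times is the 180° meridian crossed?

Leg 1: -144.34° → -127.65°, shortest Δλ = 16.69° (east) — does not cross 180°.
Leg 2: -127.65° → -83.27°, shortest Δλ = 44.38° (east) — does not cross 180°.
Leg 3: -83.27° → -114.93°, shortest Δλ = -31.66° (west) — does not cross 180°.
Leg 4: -114.93° → +4.53°, shortest Δλ = 119.46° (east) — does not cross 180°.
Leg 5: +4.53° → -64.85°, shortest Δλ = -69.38° (west) — does not cross 180°.
Leg 6: -64.85° → +20.59°, shortest Δλ = 85.44° (east) — does not cross 180°.
Total crossings: 0.

0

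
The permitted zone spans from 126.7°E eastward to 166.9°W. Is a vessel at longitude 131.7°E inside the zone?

Band width going east from +126.7° to -166.9°: ((-166.9 − 126.7) mod 360) = 66.4°.
Offset of +131.7° east of the west edge: ((131.7 − 126.7) mod 360) = 5.0°.
5.0° ≤ 66.4° ⇒ inside.

Yes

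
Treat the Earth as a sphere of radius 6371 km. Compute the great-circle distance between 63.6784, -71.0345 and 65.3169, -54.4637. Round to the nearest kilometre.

Δλ = -54.4637 − -71.0345 = 16.5708°.
Δφ = 65.3169 − 63.6784 = 1.6385°.
a = sin²(Δφ/2) + cos φ₁ · cos φ₂ · sin²(Δλ/2) = 0.004050.
c = 2·atan2(√a, √(1−a)) = 0.12736 rad → d = 6371·c ≈ 811.41 km.

811 km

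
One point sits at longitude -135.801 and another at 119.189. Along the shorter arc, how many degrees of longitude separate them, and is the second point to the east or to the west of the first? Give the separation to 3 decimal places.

Raw difference: 119.189 − -135.801 = 254.99°.
Normalise into (−180°, 180°]: 254.99° − 360° = -105.01°.
Negative ⇒ the second point lies to the west; separation 105.010°.

105.010° west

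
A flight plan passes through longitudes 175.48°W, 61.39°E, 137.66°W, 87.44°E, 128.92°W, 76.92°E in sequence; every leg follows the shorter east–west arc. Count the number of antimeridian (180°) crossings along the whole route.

5

Leg 1: -175.48° → +61.39°, shortest Δλ = -123.13° (west) — crosses 180°.
Leg 2: +61.39° → -137.66°, shortest Δλ = 160.95° (east) — crosses 180°.
Leg 3: -137.66° → +87.44°, shortest Δλ = -134.9° (west) — crosses 180°.
Leg 4: +87.44° → -128.92°, shortest Δλ = 143.64° (east) — crosses 180°.
Leg 5: -128.92° → +76.92°, shortest Δλ = -154.16° (west) — crosses 180°.
Total crossings: 5.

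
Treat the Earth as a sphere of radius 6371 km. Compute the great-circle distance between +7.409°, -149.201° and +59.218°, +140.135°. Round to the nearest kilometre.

Δλ = 140.135 − -149.201 = 289.336°; wrapped into (−180°, 180°]: -70.664°.
Δφ = 59.218 − 7.409 = 51.809°.
a = sin²(Δφ/2) + cos φ₁ · cos φ₂ · sin²(Δλ/2) = 0.360589.
c = 2·atan2(√a, √(1−a)) = 1.28823 rad → d = 6371·c ≈ 8207.31 km.

8207 km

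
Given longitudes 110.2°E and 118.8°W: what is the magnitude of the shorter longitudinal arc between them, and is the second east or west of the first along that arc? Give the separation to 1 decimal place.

131.0° east

Raw difference: -118.8 − 110.2 = -229.0°.
Normalise into (−180°, 180°]: -229.0° + 360° = 131.0°.
Positive ⇒ the second point lies to the east; separation 131.0°.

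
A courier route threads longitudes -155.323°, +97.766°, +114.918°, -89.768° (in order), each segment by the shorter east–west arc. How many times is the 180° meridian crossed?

2

Leg 1: -155.323° → +97.766°, shortest Δλ = -106.911° (west) — crosses 180°.
Leg 2: +97.766° → +114.918°, shortest Δλ = 17.152° (east) — does not cross 180°.
Leg 3: +114.918° → -89.768°, shortest Δλ = 155.314° (east) — crosses 180°.
Total crossings: 2.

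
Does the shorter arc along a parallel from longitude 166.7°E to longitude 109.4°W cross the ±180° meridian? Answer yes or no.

Yes

Naïve |-109.4 − 166.7| = 276.1° > 180°, so the shorter arc goes the other way round — across 180°.
Signed shortest Δλ = ((-109.4 − 166.7 + 180) mod 360) − 180 = 83.9°.
Going east by 83.9° from +166.7° passes through 180° before reaching -109.4°.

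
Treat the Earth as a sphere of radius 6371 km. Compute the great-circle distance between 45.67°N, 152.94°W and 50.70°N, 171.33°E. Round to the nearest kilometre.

2680 km

Δλ = 171.33 − -152.94 = 324.27°; wrapped into (−180°, 180°]: -35.73°.
Δφ = 50.70 − 45.67 = 5.03°.
a = sin²(Δφ/2) + cos φ₁ · cos φ₂ · sin²(Δλ/2) = 0.043579.
c = 2·atan2(√a, √(1−a)) = 0.42061 rad → d = 6371·c ≈ 2679.68 km.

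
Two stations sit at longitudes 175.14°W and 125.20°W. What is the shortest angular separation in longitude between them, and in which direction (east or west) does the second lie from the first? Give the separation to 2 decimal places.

Raw difference: -125.20 − -175.14 = 49.94°.
Normalise into (−180°, 180°]: 49.94° stays 49.94°.
Positive ⇒ the second point lies to the east; separation 49.94°.

49.94° east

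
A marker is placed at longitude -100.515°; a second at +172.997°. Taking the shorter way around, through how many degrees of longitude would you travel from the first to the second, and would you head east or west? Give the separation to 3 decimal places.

86.488° west

Raw difference: 172.997 − -100.515 = 273.512°.
Normalise into (−180°, 180°]: 273.512° − 360° = -86.488°.
Negative ⇒ the second point lies to the west; separation 86.488°.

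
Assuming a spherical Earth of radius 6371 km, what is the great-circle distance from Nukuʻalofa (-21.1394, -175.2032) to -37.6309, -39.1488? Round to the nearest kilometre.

12027 km

Δλ = -39.1488 − -175.2032 = 136.0544°.
Δφ = -37.6309 − -21.1394 = -16.4915°.
a = sin²(Δφ/2) + cos φ₁ · cos φ₂ · sin²(Δλ/2) = 0.655822.
c = 2·atan2(√a, √(1−a)) = 1.88772 rad → d = 6371·c ≈ 12026.65 km.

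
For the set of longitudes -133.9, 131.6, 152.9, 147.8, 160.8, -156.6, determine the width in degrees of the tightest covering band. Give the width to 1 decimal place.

Sort the longitudes: -156.6°, -133.9°, +131.6°, +147.8°, +152.9°, +160.8°.
Eastward gaps between consecutive values (wrapping around): 22.7°, 265.5°, 16.2°, 5.1°, 7.9°, 42.6°.
Largest gap = 265.5° ⇒ minimal covering band is its complement: 360° − 265.5° = 94.5°.
Band runs from +131.6° eastward to -133.9°, crossing the antimeridian.

94.5°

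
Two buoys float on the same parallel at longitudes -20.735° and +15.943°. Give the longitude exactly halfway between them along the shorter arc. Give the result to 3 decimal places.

Signed shortest Δλ from -20.735° to +15.943° is +36.678°.
Midpoint longitude = -20.735° + (+36.678°)/2 = -20.735° + 18.339° = -2.396°.

-2.396°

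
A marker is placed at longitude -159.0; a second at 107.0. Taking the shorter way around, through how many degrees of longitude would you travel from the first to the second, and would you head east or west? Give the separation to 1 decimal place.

94.0° west

Raw difference: 107.0 − -159.0 = 266.0°.
Normalise into (−180°, 180°]: 266.0° − 360° = -94.0°.
Negative ⇒ the second point lies to the west; separation 94.0°.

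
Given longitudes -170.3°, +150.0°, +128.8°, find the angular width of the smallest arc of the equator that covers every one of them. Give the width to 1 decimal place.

Sort the longitudes: -170.3°, +128.8°, +150.0°.
Eastward gaps between consecutive values (wrapping around): 299.1°, 21.2°, 39.7°.
Largest gap = 299.1° ⇒ minimal covering band is its complement: 360° − 299.1° = 60.9°.
Band runs from +128.8° eastward to -170.3°, crossing the antimeridian.

60.9°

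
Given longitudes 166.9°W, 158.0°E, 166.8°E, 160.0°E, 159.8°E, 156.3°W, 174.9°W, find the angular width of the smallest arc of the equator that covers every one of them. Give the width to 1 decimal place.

45.7°

Sort the longitudes: -174.9°, -166.9°, -156.3°, +158.0°, +159.8°, +160.0°, +166.8°.
Eastward gaps between consecutive values (wrapping around): 8.0°, 10.6°, 314.3°, 1.8°, 0.2°, 6.8°, 18.3°.
Largest gap = 314.3° ⇒ minimal covering band is its complement: 360° − 314.3° = 45.7°.
Band runs from +158.0° eastward to -156.3°, crossing the antimeridian.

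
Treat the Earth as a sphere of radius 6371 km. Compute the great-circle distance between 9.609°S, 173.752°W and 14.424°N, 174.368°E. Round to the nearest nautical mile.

Δλ = 174.368 − -173.752 = 348.120°; wrapped into (−180°, 180°]: -11.880°.
Δφ = 14.424 − -9.609 = 24.033°.
a = sin²(Δφ/2) + cos φ₁ · cos φ₂ · sin²(Δλ/2) = 0.053571.
c = 2·atan2(√a, √(1−a)) = 0.46714 rad → d = 6371·c ≈ 2976.17 km ≈ 1607.01 nmi.

1607 nmi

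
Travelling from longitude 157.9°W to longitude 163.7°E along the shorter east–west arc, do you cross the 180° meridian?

Naïve |163.7 − -157.9| = 321.6° > 180°, so the shorter arc goes the other way round — across 180°.
Signed shortest Δλ = ((163.7 − -157.9 + 180) mod 360) − 180 = -38.4°.
Going west by 38.4° from -157.9° passes through 180° before reaching +163.7°.

Yes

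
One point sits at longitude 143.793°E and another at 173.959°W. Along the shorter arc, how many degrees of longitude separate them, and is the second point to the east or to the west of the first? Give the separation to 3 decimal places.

42.248° east

Raw difference: -173.959 − 143.793 = -317.752°.
Normalise into (−180°, 180°]: -317.752° + 360° = 42.248°.
Positive ⇒ the second point lies to the east; separation 42.248°.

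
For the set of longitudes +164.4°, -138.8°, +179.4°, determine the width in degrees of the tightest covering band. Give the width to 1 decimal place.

56.8°

Sort the longitudes: -138.8°, +164.4°, +179.4°.
Eastward gaps between consecutive values (wrapping around): 303.2°, 15.0°, 41.8°.
Largest gap = 303.2° ⇒ minimal covering band is its complement: 360° − 303.2° = 56.8°.
Band runs from +164.4° eastward to -138.8°, crossing the antimeridian.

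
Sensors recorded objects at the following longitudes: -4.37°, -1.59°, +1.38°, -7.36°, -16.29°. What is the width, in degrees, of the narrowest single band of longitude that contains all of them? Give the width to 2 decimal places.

Sort the longitudes: -16.29°, -7.36°, -4.37°, -1.59°, +1.38°.
Eastward gaps between consecutive values (wrapping around): 8.93°, 2.99°, 2.78°, 2.97°, 342.33°.
Largest gap = 342.33° ⇒ minimal covering band is its complement: 360° − 342.33° = 17.67°.
Band runs from -16.29° eastward to +1.38°.

17.67°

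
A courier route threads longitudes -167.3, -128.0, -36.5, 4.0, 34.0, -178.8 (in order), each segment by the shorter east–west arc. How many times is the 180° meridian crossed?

1

Leg 1: -167.3° → -128.0°, shortest Δλ = 39.3° (east) — does not cross 180°.
Leg 2: -128.0° → -36.5°, shortest Δλ = 91.5° (east) — does not cross 180°.
Leg 3: -36.5° → +4.0°, shortest Δλ = 40.5° (east) — does not cross 180°.
Leg 4: +4.0° → +34.0°, shortest Δλ = 30.0° (east) — does not cross 180°.
Leg 5: +34.0° → -178.8°, shortest Δλ = 147.2° (east) — crosses 180°.
Total crossings: 1.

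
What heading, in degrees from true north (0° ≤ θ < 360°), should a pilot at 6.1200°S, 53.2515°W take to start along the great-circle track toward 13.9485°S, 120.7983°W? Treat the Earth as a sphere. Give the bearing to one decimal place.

Δλ = -120.7983 − -53.2515 = -67.5468°.
θ = atan2( sin Δλ · cos φ₂ , cos φ₁ · sin φ₂ − sin φ₁ · cos φ₂ · cos Δλ )
  = atan2(-0.89694, -0.20016) = -102.580° → normalised to [0°, 360°): 257.420°.

257.4°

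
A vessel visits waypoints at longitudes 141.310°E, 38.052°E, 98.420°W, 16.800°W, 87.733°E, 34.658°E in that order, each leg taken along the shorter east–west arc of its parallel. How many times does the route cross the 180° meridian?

Leg 1: +141.310° → +38.052°, shortest Δλ = -103.258° (west) — does not cross 180°.
Leg 2: +38.052° → -98.420°, shortest Δλ = -136.472° (west) — does not cross 180°.
Leg 3: -98.420° → -16.800°, shortest Δλ = 81.62° (east) — does not cross 180°.
Leg 4: -16.800° → +87.733°, shortest Δλ = 104.533° (east) — does not cross 180°.
Leg 5: +87.733° → +34.658°, shortest Δλ = -53.075° (west) — does not cross 180°.
Total crossings: 0.

0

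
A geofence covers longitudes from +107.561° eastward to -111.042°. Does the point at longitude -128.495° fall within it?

Band width going east from +107.561° to -111.042°: ((-111.042 − 107.561) mod 360) = 141.397°.
Offset of -128.495° east of the west edge: ((-128.495 − 107.561) mod 360) = 123.944°.
123.944° ≤ 141.397° ⇒ inside.

Yes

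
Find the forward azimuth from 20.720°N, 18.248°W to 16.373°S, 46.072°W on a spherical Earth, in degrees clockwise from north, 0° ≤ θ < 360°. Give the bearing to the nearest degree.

218°

Δλ = -46.072 − -18.248 = -27.824°.
θ = atan2( sin Δλ · cos φ₂ , cos φ₁ · sin φ₂ − sin φ₁ · cos φ₂ · cos Δλ )
  = atan2(-0.44783, -0.56386) = -141.543° → normalised to [0°, 360°): 218.457°.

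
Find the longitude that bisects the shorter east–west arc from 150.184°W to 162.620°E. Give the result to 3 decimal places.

Signed shortest Δλ from -150.184° to +162.620° is -47.196°.
Midpoint longitude = -150.184° + (-47.196°)/2 = -150.184° − 23.598° = -173.782°.
(The naïve average (-150.184 + +162.620)/2 = 6.218° is on the wrong side of the globe.)

173.782°W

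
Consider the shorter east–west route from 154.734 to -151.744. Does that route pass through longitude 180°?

Naïve |-151.744 − 154.734| = 306.478° > 180°, so the shorter arc goes the other way round — across 180°.
Signed shortest Δλ = ((-151.744 − 154.734 + 180) mod 360) − 180 = 53.522°.
Going east by 53.522° from +154.734° passes through 180° before reaching -151.744°.

Yes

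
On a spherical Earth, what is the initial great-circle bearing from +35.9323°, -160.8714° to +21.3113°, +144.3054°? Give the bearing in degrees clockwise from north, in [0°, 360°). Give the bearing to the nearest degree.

268°

Δλ = 144.3054 − -160.8714 = 305.1768°; wrapped into (−180°, 180°]: -54.8232°.
θ = atan2( sin Δλ · cos φ₂ , cos φ₁ · sin φ₂ − sin φ₁ · cos φ₂ · cos Δλ )
  = atan2(-0.76149, -0.02068) = -91.555° → normalised to [0°, 360°): 268.445°.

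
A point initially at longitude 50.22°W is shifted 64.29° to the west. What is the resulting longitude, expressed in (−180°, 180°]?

114.51°W

Start at -50.22°; shift −64.29° → -114.51°.
-114.51° already lies in (−180°, 180°].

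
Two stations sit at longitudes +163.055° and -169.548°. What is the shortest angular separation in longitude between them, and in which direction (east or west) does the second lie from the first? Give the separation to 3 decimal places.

Raw difference: -169.548 − 163.055 = -332.603°.
Normalise into (−180°, 180°]: -332.603° + 360° = 27.397°.
Positive ⇒ the second point lies to the east; separation 27.397°.

27.397° east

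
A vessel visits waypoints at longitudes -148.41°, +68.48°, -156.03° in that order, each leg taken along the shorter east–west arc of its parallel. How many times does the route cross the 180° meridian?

Leg 1: -148.41° → +68.48°, shortest Δλ = -143.11° (west) — crosses 180°.
Leg 2: +68.48° → -156.03°, shortest Δλ = 135.49° (east) — crosses 180°.
Total crossings: 2.

2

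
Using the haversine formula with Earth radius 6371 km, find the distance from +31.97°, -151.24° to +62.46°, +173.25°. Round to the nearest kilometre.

4218 km

Δλ = 173.25 − -151.24 = 324.49°; wrapped into (−180°, 180°]: -35.51°.
Δφ = 62.46 − 31.97 = 30.49°.
a = sin²(Δφ/2) + cos φ₁ · cos φ₂ · sin²(Δλ/2) = 0.105617.
c = 2·atan2(√a, √(1−a)) = 0.66200 rad → d = 6371·c ≈ 4217.58 km.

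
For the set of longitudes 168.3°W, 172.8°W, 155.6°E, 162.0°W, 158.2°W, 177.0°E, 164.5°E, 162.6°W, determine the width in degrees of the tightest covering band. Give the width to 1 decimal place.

Sort the longitudes: -172.8°, -168.3°, -162.6°, -162.0°, -158.2°, +155.6°, +164.5°, +177.0°.
Eastward gaps between consecutive values (wrapping around): 4.5°, 5.7°, 0.6°, 3.8°, 313.8°, 8.9°, 12.5°, 10.2°.
Largest gap = 313.8° ⇒ minimal covering band is its complement: 360° − 313.8° = 46.2°.
Band runs from +155.6° eastward to -158.2°, crossing the antimeridian.

46.2°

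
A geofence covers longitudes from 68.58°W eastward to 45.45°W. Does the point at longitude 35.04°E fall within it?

No

Band width going east from -68.58° to -45.45°: ((-45.45 − -68.58) mod 360) = 23.13°.
Offset of +35.04° east of the west edge: ((35.04 − -68.58) mod 360) = 103.62°.
103.62° > 23.13° ⇒ outside.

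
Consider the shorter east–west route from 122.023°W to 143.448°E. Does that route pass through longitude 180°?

Yes

Naïve |143.448 − -122.023| = 265.471° > 180°, so the shorter arc goes the other way round — across 180°.
Signed shortest Δλ = ((143.448 − -122.023 + 180) mod 360) − 180 = -94.529°.
Going west by 94.529° from -122.023° passes through 180° before reaching +143.448°.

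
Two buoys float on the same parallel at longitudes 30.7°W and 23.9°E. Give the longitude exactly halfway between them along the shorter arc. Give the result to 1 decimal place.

Signed shortest Δλ from -30.7° to +23.9° is +54.6°.
Midpoint longitude = -30.7° + (+54.6°)/2 = -30.7° + 27.3° = -3.4°.

3.4°W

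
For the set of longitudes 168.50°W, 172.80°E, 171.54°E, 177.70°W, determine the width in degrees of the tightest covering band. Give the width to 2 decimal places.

Sort the longitudes: -177.70°, -168.50°, +171.54°, +172.80°.
Eastward gaps between consecutive values (wrapping around): 9.20°, 340.04°, 1.26°, 9.50°.
Largest gap = 340.04° ⇒ minimal covering band is its complement: 360° − 340.04° = 19.96°.
Band runs from +171.54° eastward to -168.50°, crossing the antimeridian.

19.96°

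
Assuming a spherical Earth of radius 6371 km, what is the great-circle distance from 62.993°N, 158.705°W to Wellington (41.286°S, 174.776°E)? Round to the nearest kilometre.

11832 km

Δλ = 174.776 − -158.705 = 333.481°; wrapped into (−180°, 180°]: -26.519°.
Δφ = -41.286 − 62.993 = -104.279°.
a = sin²(Δφ/2) + cos φ₁ · cos φ₂ · sin²(Δλ/2) = 0.641273.
c = 2·atan2(√a, √(1−a)) = 1.85724 rad → d = 6371·c ≈ 11832.49 km.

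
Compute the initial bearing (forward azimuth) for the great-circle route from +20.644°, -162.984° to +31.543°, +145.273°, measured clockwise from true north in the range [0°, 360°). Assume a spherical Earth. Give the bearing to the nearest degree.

294°

Δλ = 145.273 − -162.984 = 308.257°; wrapped into (−180°, 180°]: -51.743°.
θ = atan2( sin Δλ · cos φ₂ , cos φ₁ · sin φ₂ − sin φ₁ · cos φ₂ · cos Δλ )
  = atan2(-0.66922, 0.30350) = -65.605° → normalised to [0°, 360°): 294.395°.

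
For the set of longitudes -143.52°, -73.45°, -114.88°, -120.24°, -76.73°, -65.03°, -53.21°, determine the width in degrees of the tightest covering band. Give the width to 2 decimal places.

Sort the longitudes: -143.52°, -120.24°, -114.88°, -76.73°, -73.45°, -65.03°, -53.21°.
Eastward gaps between consecutive values (wrapping around): 23.28°, 5.36°, 38.15°, 3.28°, 8.42°, 11.82°, 269.69°.
Largest gap = 269.69° ⇒ minimal covering band is its complement: 360° − 269.69° = 90.31°.
Band runs from -143.52° eastward to -53.21°.

90.31°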